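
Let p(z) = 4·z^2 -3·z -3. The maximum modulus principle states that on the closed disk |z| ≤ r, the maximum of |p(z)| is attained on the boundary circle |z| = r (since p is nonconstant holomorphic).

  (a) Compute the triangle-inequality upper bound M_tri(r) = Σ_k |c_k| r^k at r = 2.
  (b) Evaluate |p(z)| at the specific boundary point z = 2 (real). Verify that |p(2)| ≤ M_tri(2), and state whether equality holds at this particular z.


Coefficients: c_0 = -3, c_1 = -3, c_2 = 4. Radius r = 2.
Part (a). Triangle bound: M_tri(r) = Σ_k |c_k| r^k
  = |-3|·2^0 + |-3|·2^1 + |4|·2^2
  = 3 + 6 + 16 = 25.
This bounds M(r) := max_{|z|=r} |p(z)| from above; equality holds iff all terms c_k z^k can be made to align in phase at a single z on |z|=r.
Part (b). At z = 2 (real, on the circle |z| = r):
  p(2) = (-3)·2^0 + (-3)·2^1 + (4)·2^2 = 7.
  |p(2)| = 7.
Check: |p(2)| = 7 ≤ 25 = M_tri(2). ✓ Equality does not hold at z = 2 (the coefficients have mixed signs, so the terms do not all align in phase there).

M_tri(2) = 25; |p(2)| = 7; equality at z=2: no.


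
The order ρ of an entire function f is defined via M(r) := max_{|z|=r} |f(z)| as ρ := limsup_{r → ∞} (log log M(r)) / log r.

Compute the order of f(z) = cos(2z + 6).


cos(w) is a linear combination of e^{iw} and e^{−iw} (or e^w, e^{−w} in the hyperbolic case), so |cos(w)| ≤ e^{|w|}. With w = 2z + 6, |w| ≤ 2|z| + 6 = 2r + 6 on |z| = r, giving M(r) ≤ e^{2r + 6}, so ρ ≤ 1. On a suitable ray (z = it for sin/cos; z = t for sinh/cosh, t real → ∞), |cos(2z + 6)| grows like e^{2|t|}/2, so ρ ≥ 1. Hence ρ = 1.
Therefore ρ = 1.

Order ρ = 1.


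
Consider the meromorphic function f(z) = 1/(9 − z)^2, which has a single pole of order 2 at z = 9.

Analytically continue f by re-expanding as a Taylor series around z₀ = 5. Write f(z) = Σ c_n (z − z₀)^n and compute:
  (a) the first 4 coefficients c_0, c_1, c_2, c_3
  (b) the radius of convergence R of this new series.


Let w = z − z₀, so z = z₀ + w.
Then 9 − z = 9 − (z₀ + w) = (9 − z₀) − w = 4 − w.
f(z) = 1/(4 − w)^2 = (1/(4)^2) · (1 − w/(4))^{−2}.
By the binomial series (1−u)^{−2} = Σ_{n≥0} C(n+1, 1) u^n for |u|<1, with u = w/(4):
  c_n = C(n+1, 1) / (4)^(n+2).
  c_0 = 1/(4)^2 = 1/16.
  c_1 = 2/(4)^3 = 1/32.
  c_2 = 3/(4)^4 = 3/256.
  c_3 = 4/(4)^5 = 1/256.
The series is valid for |w/d| < 1, i.e. |z − z₀| < |d|.
Radius of convergence: R = |9 − z₀| = |4| = 4 (distance from z₀ to the singularity z = 9).

c_0 = 1/16, c_1 = 1/32, c_2 = 3/256, c_3 = 1/256; R = 4.


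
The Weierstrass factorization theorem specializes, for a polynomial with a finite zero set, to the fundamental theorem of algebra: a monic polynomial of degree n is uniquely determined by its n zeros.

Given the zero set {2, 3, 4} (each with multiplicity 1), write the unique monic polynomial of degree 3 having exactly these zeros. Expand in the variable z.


The polynomial is p(z) = ∏_{α ∈ S} (z − α), where S = {2, 3, 4}.
Expanding the product yields: p(z) = z^3 -9·z^2 + 26·z -24.
The resulting polynomial has degree 3 and real coefficients as required.

p(z) = z^3 -9·z^2 + 26·z -24.


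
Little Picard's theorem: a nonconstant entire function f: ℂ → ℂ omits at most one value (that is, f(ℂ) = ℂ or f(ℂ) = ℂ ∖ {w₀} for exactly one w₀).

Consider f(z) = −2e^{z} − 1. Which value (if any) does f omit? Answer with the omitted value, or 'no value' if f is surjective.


Little Picard bounds the complement of f(ℂ) to at most one point.
e^{z} is never zero on ℂ, so -2·e^{z} takes every value in ℂ ∖ {0}. Adding -1 shifts the range to ℂ ∖ {-1}. Thus f omits exactly the value -1.

Omitted value: -1.


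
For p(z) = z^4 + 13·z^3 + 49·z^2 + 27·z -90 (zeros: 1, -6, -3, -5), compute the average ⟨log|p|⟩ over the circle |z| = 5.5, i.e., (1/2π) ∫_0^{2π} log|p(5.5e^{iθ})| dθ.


Zeros: -6, -5, -3, 1; r = 5.5.
Inside |z| < r: -5, -3, 1. Outside (|z| ≥ r): -6.
p(0) = -90, so log|p(0)| = log(90) = 4.4998.
Apply Jensen: I(r) = log|p(0)| + Σ_k log(r/|z_k|), summed over zeros inside |z| < r.
  log(r/|z_k|) for z_k = 1: log(5.5/1) = 1.7047
  log(r/|z_k|) for z_k = -3: log(5.5/3) = 0.6061
  log(r/|z_k|) for z_k = -5: log(5.5/5) = 0.0953
  Outside zeros (-6) contribute nothing to the Jensen sum.
Sum over inside zeros: 2.4062.
I(r) = log|p(0)| + (inside sum) = 4.4998 + 2.4062 = 6.9060.
Note: since some zeros are outside |z| ≤ r, the simplified n·log(r) form does NOT apply — only the inside zeros contribute.

I(r) ≈ 6.9060.


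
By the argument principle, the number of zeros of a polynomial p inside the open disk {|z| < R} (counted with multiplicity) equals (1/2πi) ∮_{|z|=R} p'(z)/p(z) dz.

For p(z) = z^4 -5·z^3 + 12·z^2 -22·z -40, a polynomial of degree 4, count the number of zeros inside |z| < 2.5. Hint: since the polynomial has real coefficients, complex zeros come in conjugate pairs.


The zeros of p are: (1 + 3i), (1 - 3i), -1, 4.
Their magnitudes are: 3.162, 3.162, 1, 4.
Zeros with |z| < R = 2.5: -1.
Count = 1.
By the argument principle, (1/2πi) ∮_{|z|=R} p'(z)/p(z) dz equals exactly this count.

Number of zeros inside |z| < 2.5: 1.


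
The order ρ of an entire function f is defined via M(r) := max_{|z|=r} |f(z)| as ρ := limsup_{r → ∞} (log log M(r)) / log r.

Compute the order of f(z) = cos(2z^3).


Write cos(w) = (e^{iw} ± e^{−iw})/(2 or 2i), so |cos(w)| ≤ e^{|w|}. With w = 2z^3, |w| ≤ 2r^3 + 0 on |z|=r, giving M(r) ≤ e^{2r^3 + 0} and ρ ≤ 3. For the lower bound, choose z on |z|=r with 2z^3 purely imaginary of modulus 2r^3; then |cos(2z^3)| grows like e^{2r^3}/2, so ρ ≥ 3. Hence ρ = 3.
Therefore ρ = 3.

Order ρ = 3.


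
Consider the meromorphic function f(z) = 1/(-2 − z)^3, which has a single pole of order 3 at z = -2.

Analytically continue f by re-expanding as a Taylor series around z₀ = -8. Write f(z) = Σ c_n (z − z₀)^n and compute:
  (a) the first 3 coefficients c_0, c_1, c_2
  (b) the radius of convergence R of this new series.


Let w = z − z₀, so z = z₀ + w.
Then -2 − z = -2 − (z₀ + w) = (-2 − z₀) − w = 6 − w.
f(z) = 1/(6 − w)^3 = (1/(6)^3) · (1 − w/(6))^{−3}.
By the binomial series (1−u)^{−3} = Σ_{n≥0} C(n+2, 2) u^n for |u|<1, with u = w/(6):
  c_n = C(n+2, 2) / (6)^(n+3).
  c_0 = 1/(6)^3 = 1/216.
  c_1 = 3/(6)^4 = 1/432.
  c_2 = 6/(6)^5 = 1/1296.
The series is valid for |w/d| < 1, i.e. |z − z₀| < |d|.
Radius of convergence: R = |-2 − z₀| = |6| = 6 (distance from z₀ to the singularity z = -2).

c_0 = 1/216, c_1 = 1/432, c_2 = 1/1296; R = 6.


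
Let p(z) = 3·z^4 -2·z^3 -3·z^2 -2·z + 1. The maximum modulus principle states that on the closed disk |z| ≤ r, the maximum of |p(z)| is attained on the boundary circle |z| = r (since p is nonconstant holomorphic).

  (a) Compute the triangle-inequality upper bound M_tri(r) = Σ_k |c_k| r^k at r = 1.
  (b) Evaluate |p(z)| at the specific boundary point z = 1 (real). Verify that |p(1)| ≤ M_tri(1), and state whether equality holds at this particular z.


Coefficients: c_0 = 1, c_1 = -2, c_2 = -3, c_3 = -2, c_4 = 3. Radius r = 1.
Part (a). Triangle bound: M_tri(r) = Σ_k |c_k| r^k
  = |1|·1^0 + |-2|·1^1 + |-3|·1^2 + |-2|·1^3 + |3|·1^4
  = 1 + 2 + 3 + 2 + 3 = 11.
This bounds M(r) := max_{|z|=r} |p(z)| from above; equality holds iff all terms c_k z^k can be made to align in phase at a single z on |z|=r.
Part (b). At z = 1 (real, on the circle |z| = r):
  p(1) = (1)·1^0 + (-2)·1^1 + (-3)·1^2 + (-2)·1^3 + (3)·1^4 = -3.
  |p(1)| = 3.
Check: |p(1)| = 3 ≤ 11 = M_tri(1). ✓ Equality does not hold at z = 1 (the coefficients have mixed signs, so the terms do not all align in phase there).

M_tri(1) = 11; |p(1)| = 3; equality at z=1: no.


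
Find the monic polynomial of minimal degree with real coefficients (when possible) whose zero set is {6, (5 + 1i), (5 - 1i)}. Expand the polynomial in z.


The polynomial is p(z) = ∏_{α ∈ S} (z − α), where S = {6, (5 + 1i), (5 - 1i)}.
Expanding the product yields: p(z) = z^3 -16·z^2 + 86·z -156.
Note conjugate pairs combine to real quadratics: (z − (5+1i))(z − (5−1i)) = z² − 10z + 26.
The resulting polynomial has degree 3 and real coefficients as required.

p(z) = z^3 -16·z^2 + 86·z -156.


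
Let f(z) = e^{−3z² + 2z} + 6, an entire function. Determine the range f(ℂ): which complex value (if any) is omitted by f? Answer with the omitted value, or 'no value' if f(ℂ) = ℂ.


Little Picard bounds the complement of f(ℂ) to at most one point.
The exponent g(z) = −3z² + 2z is a nonconstant polynomial, hence surjective onto ℂ. So e^{g(z)} takes every value in {e^w : w ∈ ℂ} = ℂ ∖ {0}. Adding 6 shifts the range to ℂ ∖ {6}. f omits exactly 6.

Omitted value: 6.


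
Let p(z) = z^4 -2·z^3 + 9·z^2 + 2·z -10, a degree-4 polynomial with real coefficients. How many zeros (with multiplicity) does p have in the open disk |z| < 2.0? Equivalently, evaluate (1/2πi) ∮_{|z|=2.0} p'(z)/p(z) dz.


The zeros of p are: 1, -1, (1 + 3i), (1 - 3i).
Their magnitudes are: 1, 1, 3.162, 3.162.
Zeros with |z| < R = 2.0: 1, -1.
Count = 2.
By the argument principle, (1/2πi) ∮_{|z|=R} p'(z)/p(z) dz equals exactly this count.

Number of zeros inside |z| < 2.0: 2.


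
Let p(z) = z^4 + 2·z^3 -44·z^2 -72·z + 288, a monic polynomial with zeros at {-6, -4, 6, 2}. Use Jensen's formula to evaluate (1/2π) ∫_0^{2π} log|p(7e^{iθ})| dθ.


Zeros: -6, -4, 2, 6; r = 7.
Inside |z| < r: -6, -4, 2, 6. Outside (|z| ≥ r): ∅.
p(0) = 288, so log|p(0)| = log(288) = 5.6630.
Apply Jensen: I(r) = log|p(0)| + Σ_k log(r/|z_k|), summed over zeros inside |z| < r.
  log(r/|z_k|) for z_k = -6: log(7/6) = 0.1542
  log(r/|z_k|) for z_k = -4: log(7/4) = 0.5596
  log(r/|z_k|) for z_k = 6: log(7/6) = 0.1542
  log(r/|z_k|) for z_k = 2: log(7/2) = 1.2528
Sum over inside zeros: 2.1207.
I(r) = log|p(0)| + (inside sum) = 5.6630 + 2.1207 = 7.7836.
Closed form (all zeros inside, monic): I(r) = n·log(r) = 4·log(7) = 7.7836. ✓

I(r) ≈ 7.7836.


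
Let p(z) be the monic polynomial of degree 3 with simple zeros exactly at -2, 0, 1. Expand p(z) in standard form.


The polynomial is p(z) = ∏_{α ∈ S} (z − α), where S = {-2, 0, 1}.
Expanding the product yields: p(z) = z^3 + z^2 -2·z.
The resulting polynomial has degree 3 and real coefficients as required.

p(z) = z^3 + z^2 -2·z.


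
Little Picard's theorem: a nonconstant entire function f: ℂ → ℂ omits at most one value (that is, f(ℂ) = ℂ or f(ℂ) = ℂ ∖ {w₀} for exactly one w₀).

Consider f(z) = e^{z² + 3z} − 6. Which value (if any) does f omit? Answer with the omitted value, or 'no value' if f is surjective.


Little Picard bounds the complement of f(ℂ) to at most one point.
The exponent g(z) = z² + 3z is a nonconstant polynomial, hence surjective onto ℂ. So e^{g(z)} takes every value in {e^w : w ∈ ℂ} = ℂ ∖ {0}. Adding -6 shifts the range to ℂ ∖ {-6}. f omits exactly -6.

Omitted value: -6.


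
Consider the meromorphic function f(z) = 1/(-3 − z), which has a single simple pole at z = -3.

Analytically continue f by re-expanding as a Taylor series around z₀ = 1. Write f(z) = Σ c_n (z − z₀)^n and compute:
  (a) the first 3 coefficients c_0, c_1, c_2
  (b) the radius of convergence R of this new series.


Let w = z − z₀, so z = z₀ + w.
Then -3 − z = -3 − (z₀ + w) = (-3 − z₀) − w = -4 − w.
f(z) = 1/(-4 − w) = (1/(-4)) · 1/(1 − w/(-4)) = Σ_{n≥0} w^n / (-4)^(n+1).
So c_n = 1/(-4)^(n+1):
  c_0 = 1/(-4)^1 = -1/4.
  c_1 = 1/(-4)^2 = 1/16.
  c_2 = 1/(-4)^3 = -1/64.
The series is valid for |w/d| < 1, i.e. |z − z₀| < |d|.
Radius of convergence: R = |-3 − z₀| = |-4| = 4 (distance from z₀ to the singularity z = -3).

c_0 = -1/4, c_1 = 1/16, c_2 = -1/64; R = 4.


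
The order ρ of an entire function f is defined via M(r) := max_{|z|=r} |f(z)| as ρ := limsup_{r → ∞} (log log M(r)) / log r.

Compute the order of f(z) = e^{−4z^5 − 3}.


|e^{−4z^5 − 3}| = e^{Re(-4·z^5) + -3} ≤ e^{4|z|^5 + -3} = e^{4r^5 + -3} on |z| = r, so ρ ≤ 5. Choosing z on |z|=r so that -4·z^5 is real positive (always possible by picking arg z appropriately) gives |f(z)| = e^{4r^5 + -3}, matching the bound. The additive constant -3 does not affect log log M(r) ~ 5·log r. Hence ρ = 5.
Therefore ρ = 5.

Order ρ = 5.


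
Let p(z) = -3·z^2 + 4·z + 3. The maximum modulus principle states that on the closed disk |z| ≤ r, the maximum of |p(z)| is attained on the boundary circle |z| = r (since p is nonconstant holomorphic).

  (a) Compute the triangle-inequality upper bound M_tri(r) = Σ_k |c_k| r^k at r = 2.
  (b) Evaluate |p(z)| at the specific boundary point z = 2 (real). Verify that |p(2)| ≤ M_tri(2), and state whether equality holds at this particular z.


Coefficients: c_0 = 3, c_1 = 4, c_2 = -3. Radius r = 2.
Part (a). Triangle bound: M_tri(r) = Σ_k |c_k| r^k
  = |3|·2^0 + |4|·2^1 + |-3|·2^2
  = 3 + 8 + 12 = 23.
This bounds M(r) := max_{|z|=r} |p(z)| from above; equality holds iff all terms c_k z^k can be made to align in phase at a single z on |z|=r.
Part (b). At z = 2 (real, on the circle |z| = r):
  p(2) = (3)·2^0 + (4)·2^1 + (-3)·2^2 = -1.
  |p(2)| = 1.
Check: |p(2)| = 1 ≤ 23 = M_tri(2). ✓ Equality does not hold at z = 2 (the coefficients have mixed signs, so the terms do not all align in phase there).

M_tri(2) = 23; |p(2)| = 1; equality at z=2: no.


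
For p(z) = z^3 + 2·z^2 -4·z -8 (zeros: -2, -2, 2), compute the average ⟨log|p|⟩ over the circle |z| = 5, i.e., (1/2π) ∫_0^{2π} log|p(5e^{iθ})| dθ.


Zeros: -2, -2, 2; r = 5.
Inside |z| < r: -2, -2, 2. Outside (|z| ≥ r): ∅.
p(0) = -8, so log|p(0)| = log(8) = 2.0794.
Apply Jensen: I(r) = log|p(0)| + Σ_k log(r/|z_k|), summed over zeros inside |z| < r.
  log(r/|z_k|) for z_k = -2: log(5/2) = 0.9163
  log(r/|z_k|) for z_k = -2: log(5/2) = 0.9163
  log(r/|z_k|) for z_k = 2: log(5/2) = 0.9163
Sum over inside zeros: 2.7489.
I(r) = log|p(0)| + (inside sum) = 2.0794 + 2.7489 = 4.8283.
Closed form (all zeros inside, monic): I(r) = n·log(r) = 3·log(5) = 4.8283. ✓

I(r) ≈ 4.8283.


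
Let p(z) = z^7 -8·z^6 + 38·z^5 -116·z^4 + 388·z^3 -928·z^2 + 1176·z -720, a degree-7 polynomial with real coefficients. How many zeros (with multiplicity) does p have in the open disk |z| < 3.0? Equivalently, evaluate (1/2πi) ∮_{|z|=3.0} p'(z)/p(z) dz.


The zeros of p are: (1 + 1i), (1 - 1i), 2, (-1 + 3i), (-1 - 3i), (3 + 3i), (3 - 3i).
Their magnitudes are: 1.414, 1.414, 2, 3.162, 3.162, 4.243, 4.243.
Zeros with |z| < R = 3.0: (1 + 1i), (1 - 1i), 2.
Count = 3.
By the argument principle, (1/2πi) ∮_{|z|=R} p'(z)/p(z) dz equals exactly this count.

Number of zeros inside |z| < 3.0: 3.


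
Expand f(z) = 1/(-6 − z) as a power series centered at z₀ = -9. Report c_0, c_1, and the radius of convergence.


Let w = z − z₀, so z = z₀ + w.
Then -6 − z = -6 − (z₀ + w) = (-6 − z₀) − w = 3 − w.
f(z) = 1/(3 − w) = (1/(3)) · 1/(1 − w/(3)) = Σ_{n≥0} w^n / (3)^(n+1).
So c_n = 1/(3)^(n+1):
  c_0 = 1/(3)^1 = 1/3.
  c_1 = 1/(3)^2 = 1/9.
The series is valid for |w/d| < 1, i.e. |z − z₀| < |d|.
Radius of convergence: R = |-6 − z₀| = |3| = 3 (distance from z₀ to the singularity z = -6).

c_0 = 1/3, c_1 = 1/9; R = 3.


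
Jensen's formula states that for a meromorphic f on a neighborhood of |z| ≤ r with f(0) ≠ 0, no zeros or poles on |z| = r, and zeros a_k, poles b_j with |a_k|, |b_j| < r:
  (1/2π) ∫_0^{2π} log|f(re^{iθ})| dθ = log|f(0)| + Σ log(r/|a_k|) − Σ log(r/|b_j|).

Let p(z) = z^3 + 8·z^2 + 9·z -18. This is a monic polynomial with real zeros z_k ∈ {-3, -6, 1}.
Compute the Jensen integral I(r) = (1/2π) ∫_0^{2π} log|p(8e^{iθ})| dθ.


Zeros: -6, -3, 1; r = 8.
Inside |z| < r: -6, -3, 1. Outside (|z| ≥ r): ∅.
p(0) = -18, so log|p(0)| = log(18) = 2.8904.
Apply Jensen: I(r) = log|p(0)| + Σ_k log(r/|z_k|), summed over zeros inside |z| < r.
  log(r/|z_k|) for z_k = -3: log(8/3) = 0.9808
  log(r/|z_k|) for z_k = -6: log(8/6) = 0.2877
  log(r/|z_k|) for z_k = 1: log(8/1) = 2.0794
Sum over inside zeros: 3.3480.
I(r) = log|p(0)| + (inside sum) = 2.8904 + 3.3480 = 6.2383.
Closed form (all zeros inside, monic): I(r) = n·log(r) = 3·log(8) = 6.2383. ✓

I(r) ≈ 6.2383.


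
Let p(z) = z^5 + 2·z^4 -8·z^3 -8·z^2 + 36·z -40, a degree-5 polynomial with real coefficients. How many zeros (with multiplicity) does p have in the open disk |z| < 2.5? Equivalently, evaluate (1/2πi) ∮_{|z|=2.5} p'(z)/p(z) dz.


The zeros of p are: (-3 + 1i), (-3 - 1i), 2, (1 + 1i), (1 - 1i).
Their magnitudes are: 3.162, 3.162, 2, 1.414, 1.414.
Zeros with |z| < R = 2.5: 2, (1 + 1i), (1 - 1i).
Count = 3.
By the argument principle, (1/2πi) ∮_{|z|=R} p'(z)/p(z) dz equals exactly this count.

Number of zeros inside |z| < 2.5: 3.


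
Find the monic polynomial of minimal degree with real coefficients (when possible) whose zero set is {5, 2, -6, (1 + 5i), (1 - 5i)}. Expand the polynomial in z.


The polynomial is p(z) = ∏_{α ∈ S} (z − α), where S = {5, 2, -6, (1 + 5i), (1 - 5i)}.
Expanding the product yields: p(z) = z^5 -3·z^4 -4·z^3 + 98·z^2 -952·z + 1560.
Note conjugate pairs combine to real quadratics: (z − (1+5i))(z − (1−5i)) = z² − 2z + 26.
The resulting polynomial has degree 5 and real coefficients as required.

p(z) = z^5 -3·z^4 -4·z^3 + 98·z^2 -952·z + 1560.


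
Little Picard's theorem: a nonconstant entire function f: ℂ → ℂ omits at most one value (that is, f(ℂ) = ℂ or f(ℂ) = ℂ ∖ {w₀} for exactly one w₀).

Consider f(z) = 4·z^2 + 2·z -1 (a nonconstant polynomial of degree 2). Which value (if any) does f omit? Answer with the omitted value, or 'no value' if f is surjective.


Little Picard bounds the complement of f(ℂ) to at most one point.
For every w ∈ ℂ, the equation p(z) − w = 0 is a nonconstant polynomial in z and hence has at least one root by the fundamental theorem of algebra. So p is surjective onto ℂ, omitting no value.

Omitted value: no value.


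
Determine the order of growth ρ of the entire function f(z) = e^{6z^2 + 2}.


|e^{6z^2 + 2}| = e^{Re(6·z^2) + 2} ≤ e^{6|z|^2 + 2} = e^{6r^2 + 2} on |z| = r, so ρ ≤ 2. Choosing z on |z|=r so that 6·z^2 is real positive (always possible by picking arg z appropriately) gives |f(z)| = e^{6r^2 + 2}, matching the bound. The additive constant 2 does not affect log log M(r) ~ 2·log r. Hence ρ = 2.
Therefore ρ = 2.

Order ρ = 2.


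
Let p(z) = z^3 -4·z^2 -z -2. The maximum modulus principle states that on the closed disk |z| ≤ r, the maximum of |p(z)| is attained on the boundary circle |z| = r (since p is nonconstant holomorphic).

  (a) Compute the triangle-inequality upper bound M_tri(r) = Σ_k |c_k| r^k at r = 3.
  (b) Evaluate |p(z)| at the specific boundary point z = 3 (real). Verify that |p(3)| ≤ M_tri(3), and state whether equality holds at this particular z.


Coefficients: c_0 = -2, c_1 = -1, c_2 = -4, c_3 = 1. Radius r = 3.
Part (a). Triangle bound: M_tri(r) = Σ_k |c_k| r^k
  = |-2|·3^0 + |-1|·3^1 + |-4|·3^2 + |1|·3^3
  = 2 + 3 + 36 + 27 = 68.
This bounds M(r) := max_{|z|=r} |p(z)| from above; equality holds iff all terms c_k z^k can be made to align in phase at a single z on |z|=r.
Part (b). At z = 3 (real, on the circle |z| = r):
  p(3) = (-2)·3^0 + (-1)·3^1 + (-4)·3^2 + (1)·3^3 = -14.
  |p(3)| = 14.
Check: |p(3)| = 14 ≤ 68 = M_tri(3). ✓ Equality does not hold at z = 3 (the coefficients have mixed signs, so the terms do not all align in phase there).

M_tri(3) = 68; |p(3)| = 14; equality at z=3: no.


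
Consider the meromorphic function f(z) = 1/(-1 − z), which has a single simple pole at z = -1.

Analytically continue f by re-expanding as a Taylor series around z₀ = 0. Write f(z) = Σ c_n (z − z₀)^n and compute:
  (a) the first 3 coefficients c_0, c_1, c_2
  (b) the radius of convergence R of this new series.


Let w = z − z₀, so z = z₀ + w.
Then -1 − z = -1 − (z₀ + w) = (-1 − z₀) − w = -1 − w.
f(z) = 1/(-1 − w) = (1/(-1)) · 1/(1 − w/(-1)) = Σ_{n≥0} w^n / (-1)^(n+1).
So c_n = 1/(-1)^(n+1):
  c_0 = 1/(-1)^1 = -1.
  c_1 = 1/(-1)^2 = 1.
  c_2 = 1/(-1)^3 = -1.
The series is valid for |w/d| < 1, i.e. |z − z₀| < |d|.
Radius of convergence: R = |-1 − z₀| = |-1| = 1 (distance from z₀ to the singularity z = -1).

c_0 = -1, c_1 = 1, c_2 = -1; R = 1.


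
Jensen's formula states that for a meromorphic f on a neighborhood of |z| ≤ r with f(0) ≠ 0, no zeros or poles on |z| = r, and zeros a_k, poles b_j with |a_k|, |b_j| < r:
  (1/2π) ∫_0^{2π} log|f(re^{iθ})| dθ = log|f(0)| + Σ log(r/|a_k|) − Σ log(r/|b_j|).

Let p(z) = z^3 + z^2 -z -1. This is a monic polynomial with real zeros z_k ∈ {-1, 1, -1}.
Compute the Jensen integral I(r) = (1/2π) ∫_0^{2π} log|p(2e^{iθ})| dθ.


Zeros: -1, -1, 1; r = 2.
Inside |z| < r: -1, -1, 1. Outside (|z| ≥ r): ∅.
p(0) = -1, so log|p(0)| = log(1) = 0.0000.
Apply Jensen: I(r) = log|p(0)| + Σ_k log(r/|z_k|), summed over zeros inside |z| < r.
  log(r/|z_k|) for z_k = -1: log(2/1) = 0.6931
  log(r/|z_k|) for z_k = 1: log(2/1) = 0.6931
  log(r/|z_k|) for z_k = -1: log(2/1) = 0.6931
Sum over inside zeros: 2.0794.
I(r) = log|p(0)| + (inside sum) = 0.0000 + 2.0794 = 2.0794.
Closed form (all zeros inside, monic): I(r) = n·log(r) = 3·log(2) = 2.0794. ✓

I(r) ≈ 2.0794.


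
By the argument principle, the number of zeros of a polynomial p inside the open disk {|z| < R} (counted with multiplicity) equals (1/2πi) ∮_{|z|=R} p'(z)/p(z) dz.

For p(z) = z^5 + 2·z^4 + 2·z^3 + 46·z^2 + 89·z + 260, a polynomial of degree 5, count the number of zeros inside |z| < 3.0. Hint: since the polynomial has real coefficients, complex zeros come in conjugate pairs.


The zeros of p are: -4, (-1 + 2i), (-1 - 2i), (2 + 3i), (2 - 3i).
Their magnitudes are: 4, 2.236, 2.236, 3.606, 3.606.
Zeros with |z| < R = 3.0: (-1 + 2i), (-1 - 2i).
Count = 2.
By the argument principle, (1/2πi) ∮_{|z|=R} p'(z)/p(z) dz equals exactly this count.

Number of zeros inside |z| < 3.0: 2.


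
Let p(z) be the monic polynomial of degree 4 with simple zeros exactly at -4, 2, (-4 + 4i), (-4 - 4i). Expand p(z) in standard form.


The polynomial is p(z) = ∏_{α ∈ S} (z − α), where S = {-4, 2, (-4 + 4i), (-4 - 4i)}.
Expanding the product yields: p(z) = z^4 + 10·z^3 + 40·z^2 -256.
Note conjugate pairs combine to real quadratics: (z − (-4+4i))(z − (-4−4i)) = z² + 8z + 32.
The resulting polynomial has degree 4 and real coefficients as required.

p(z) = z^4 + 10·z^3 + 40·z^2 -256.


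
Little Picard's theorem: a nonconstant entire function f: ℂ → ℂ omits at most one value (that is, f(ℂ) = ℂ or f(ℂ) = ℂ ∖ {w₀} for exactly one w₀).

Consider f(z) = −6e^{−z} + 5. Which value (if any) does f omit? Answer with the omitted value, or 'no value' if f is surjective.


Little Picard bounds the complement of f(ℂ) to at most one point.
e^{−z} is never zero on ℂ, so -6·e^{−z} takes every value in ℂ ∖ {0}. Adding 5 shifts the range to ℂ ∖ {5}. Thus f omits exactly the value 5.

Omitted value: 5.


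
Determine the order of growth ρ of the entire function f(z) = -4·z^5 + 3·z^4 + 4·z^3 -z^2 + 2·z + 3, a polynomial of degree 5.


|f(z)| ≤ Σ|c_k|·r^k = O(r^5) as r → ∞. Polynomial growth is O(e^{r^ε}) for every ε > 0 (since r^5/e^{r^ε} → 0), so ρ ≤ ε for all ε > 0, i.e. ρ = 0. Every nonconstant polynomial has order 0.
Therefore ρ = 0.

Order ρ = 0.


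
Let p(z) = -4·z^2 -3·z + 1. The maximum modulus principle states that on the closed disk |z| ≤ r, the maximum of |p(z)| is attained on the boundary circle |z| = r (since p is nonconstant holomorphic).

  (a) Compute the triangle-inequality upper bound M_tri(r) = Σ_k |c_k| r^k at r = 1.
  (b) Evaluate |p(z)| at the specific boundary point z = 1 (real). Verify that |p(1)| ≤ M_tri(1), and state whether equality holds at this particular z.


Coefficients: c_0 = 1, c_1 = -3, c_2 = -4. Radius r = 1.
Part (a). Triangle bound: M_tri(r) = Σ_k |c_k| r^k
  = |1|·1^0 + |-3|·1^1 + |-4|·1^2
  = 1 + 3 + 4 = 8.
This bounds M(r) := max_{|z|=r} |p(z)| from above; equality holds iff all terms c_k z^k can be made to align in phase at a single z on |z|=r.
Part (b). At z = 1 (real, on the circle |z| = r):
  p(1) = (1)·1^0 + (-3)·1^1 + (-4)·1^2 = -6.
  |p(1)| = 6.
Check: |p(1)| = 6 ≤ 8 = M_tri(1). ✓ Equality does not hold at z = 1 (the coefficients have mixed signs, so the terms do not all align in phase there).

M_tri(1) = 8; |p(1)| = 6; equality at z=1: no.


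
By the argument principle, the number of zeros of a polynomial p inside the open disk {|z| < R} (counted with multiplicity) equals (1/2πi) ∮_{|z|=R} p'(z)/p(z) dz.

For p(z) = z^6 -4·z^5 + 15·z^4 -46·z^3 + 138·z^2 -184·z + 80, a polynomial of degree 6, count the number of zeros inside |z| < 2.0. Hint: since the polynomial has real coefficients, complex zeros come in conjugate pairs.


The zeros of p are: (2 + 2i), (2 - 2i), 1, (-1 + 3i), (-1 - 3i), 1.
Their magnitudes are: 2.828, 2.828, 1, 3.162, 3.162, 1.
Zeros with |z| < R = 2.0: 1, 1.
Count = 2.
By the argument principle, (1/2πi) ∮_{|z|=R} p'(z)/p(z) dz equals exactly this count.

Number of zeros inside |z| < 2.0: 2.


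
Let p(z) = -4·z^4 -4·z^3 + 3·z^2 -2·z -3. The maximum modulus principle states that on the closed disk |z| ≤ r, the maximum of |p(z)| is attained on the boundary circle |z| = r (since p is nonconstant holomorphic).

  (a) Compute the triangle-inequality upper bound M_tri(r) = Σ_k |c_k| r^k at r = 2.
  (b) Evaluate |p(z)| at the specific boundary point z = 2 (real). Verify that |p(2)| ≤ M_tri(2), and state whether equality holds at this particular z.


Coefficients: c_0 = -3, c_1 = -2, c_2 = 3, c_3 = -4, c_4 = -4. Radius r = 2.
Part (a). Triangle bound: M_tri(r) = Σ_k |c_k| r^k
  = |-3|·2^0 + |-2|·2^1 + |3|·2^2 + |-4|·2^3 + |-4|·2^4
  = 3 + 4 + 12 + 32 + 64 = 115.
This bounds M(r) := max_{|z|=r} |p(z)| from above; equality holds iff all terms c_k z^k can be made to align in phase at a single z on |z|=r.
Part (b). At z = 2 (real, on the circle |z| = r):
  p(2) = (-3)·2^0 + (-2)·2^1 + (3)·2^2 + (-4)·2^3 + (-4)·2^4 = -91.
  |p(2)| = 91.
Check: |p(2)| = 91 ≤ 115 = M_tri(2). ✓ Equality does not hold at z = 2 (the coefficients have mixed signs, so the terms do not all align in phase there).

M_tri(2) = 115; |p(2)| = 91; equality at z=2: no.


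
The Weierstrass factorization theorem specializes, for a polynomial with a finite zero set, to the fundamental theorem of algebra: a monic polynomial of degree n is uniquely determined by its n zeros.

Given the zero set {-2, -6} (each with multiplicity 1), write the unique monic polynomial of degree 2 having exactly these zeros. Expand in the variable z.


The polynomial is p(z) = ∏_{α ∈ S} (z − α), where S = {-2, -6}.
Expanding the product yields: p(z) = z^2 + 8·z + 12.
The resulting polynomial has degree 2 and real coefficients as required.

p(z) = z^2 + 8·z + 12.


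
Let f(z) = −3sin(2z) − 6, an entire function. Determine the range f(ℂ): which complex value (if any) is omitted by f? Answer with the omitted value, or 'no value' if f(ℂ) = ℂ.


Little Picard bounds the complement of f(ℂ) to at most one point.
sin is entire and surjective onto ℂ: for every w ∈ ℂ, sin(ζ) = w has a solution ζ ∈ ℂ (e.g., via the complex inverse arcsin). With ζ = 2z this gives z = ζ/(2). Then -3·sin(2z) takes every value in -3·ℂ = ℂ, and adding -6 is a bijection of ℂ. So f is surjective and omits no value. (Note: only on the real line is sin bounded by [−1, 1].)

Omitted value: no value.


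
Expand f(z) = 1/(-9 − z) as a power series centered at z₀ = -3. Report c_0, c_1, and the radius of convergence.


Let w = z − z₀, so z = z₀ + w.
Then -9 − z = -9 − (z₀ + w) = (-9 − z₀) − w = -6 − w.
f(z) = 1/(-6 − w) = (1/(-6)) · 1/(1 − w/(-6)) = Σ_{n≥0} w^n / (-6)^(n+1).
So c_n = 1/(-6)^(n+1):
  c_0 = 1/(-6)^1 = -1/6.
  c_1 = 1/(-6)^2 = 1/36.
The series is valid for |w/d| < 1, i.e. |z − z₀| < |d|.
Radius of convergence: R = |-9 − z₀| = |-6| = 6 (distance from z₀ to the singularity z = -9).

c_0 = -1/6, c_1 = 1/36; R = 6.


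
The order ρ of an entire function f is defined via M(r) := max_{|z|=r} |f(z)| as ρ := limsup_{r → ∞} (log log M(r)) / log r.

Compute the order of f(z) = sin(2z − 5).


sin(w) is a linear combination of e^{iw} and e^{−iw} (or e^w, e^{−w} in the hyperbolic case), so |sin(w)| ≤ e^{|w|}. With w = 2z − 5, |w| ≤ 2|z| + 5 = 2r + 5 on |z| = r, giving M(r) ≤ e^{2r + 5}, so ρ ≤ 1. On a suitable ray (z = it for sin/cos; z = t for sinh/cosh, t real → ∞), |sin(2z − 5)| grows like e^{2|t|}/2, so ρ ≥ 1. Hence ρ = 1.
Therefore ρ = 1.

Order ρ = 1.


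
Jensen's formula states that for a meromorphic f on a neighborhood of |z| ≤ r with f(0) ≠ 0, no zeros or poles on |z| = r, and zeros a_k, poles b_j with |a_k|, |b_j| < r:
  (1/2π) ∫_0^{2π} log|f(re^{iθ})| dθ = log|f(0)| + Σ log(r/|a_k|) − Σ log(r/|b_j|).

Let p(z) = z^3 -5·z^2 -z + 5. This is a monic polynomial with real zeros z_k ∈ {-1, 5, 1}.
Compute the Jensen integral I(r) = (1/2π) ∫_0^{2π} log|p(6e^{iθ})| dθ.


Zeros: -1, 1, 5; r = 6.
Inside |z| < r: -1, 1, 5. Outside (|z| ≥ r): ∅.
p(0) = 5, so log|p(0)| = log(5) = 1.6094.
Apply Jensen: I(r) = log|p(0)| + Σ_k log(r/|z_k|), summed over zeros inside |z| < r.
  log(r/|z_k|) for z_k = -1: log(6/1) = 1.7918
  log(r/|z_k|) for z_k = 5: log(6/5) = 0.1823
  log(r/|z_k|) for z_k = 1: log(6/1) = 1.7918
Sum over inside zeros: 3.7658.
I(r) = log|p(0)| + (inside sum) = 1.6094 + 3.7658 = 5.3753.
Closed form (all zeros inside, monic): I(r) = n·log(r) = 3·log(6) = 5.3753. ✓

I(r) ≈ 5.3753.


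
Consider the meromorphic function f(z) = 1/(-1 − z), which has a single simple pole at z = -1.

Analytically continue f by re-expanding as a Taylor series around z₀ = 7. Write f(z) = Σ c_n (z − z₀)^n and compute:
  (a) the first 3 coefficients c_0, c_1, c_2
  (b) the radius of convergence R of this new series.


Let w = z − z₀, so z = z₀ + w.
Then -1 − z = -1 − (z₀ + w) = (-1 − z₀) − w = -8 − w.
f(z) = 1/(-8 − w) = (1/(-8)) · 1/(1 − w/(-8)) = Σ_{n≥0} w^n / (-8)^(n+1).
So c_n = 1/(-8)^(n+1):
  c_0 = 1/(-8)^1 = -1/8.
  c_1 = 1/(-8)^2 = 1/64.
  c_2 = 1/(-8)^3 = -1/512.
The series is valid for |w/d| < 1, i.e. |z − z₀| < |d|.
Radius of convergence: R = |-1 − z₀| = |-8| = 8 (distance from z₀ to the singularity z = -1).

c_0 = -1/8, c_1 = 1/64, c_2 = -1/512; R = 8.


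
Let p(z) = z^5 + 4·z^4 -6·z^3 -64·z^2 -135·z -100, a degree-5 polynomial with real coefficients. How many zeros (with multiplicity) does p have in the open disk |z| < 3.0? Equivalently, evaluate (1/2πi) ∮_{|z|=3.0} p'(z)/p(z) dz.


The zeros of p are: (-2 + 1i), (-2 - 1i), (-2 + 1i), (-2 - 1i), 4.
Their magnitudes are: 2.236, 2.236, 2.236, 2.236, 4.
Zeros with |z| < R = 3.0: (-2 + 1i), (-2 - 1i), (-2 + 1i), (-2 - 1i).
Count = 4.
By the argument principle, (1/2πi) ∮_{|z|=R} p'(z)/p(z) dz equals exactly this count.

Number of zeros inside |z| < 3.0: 4.


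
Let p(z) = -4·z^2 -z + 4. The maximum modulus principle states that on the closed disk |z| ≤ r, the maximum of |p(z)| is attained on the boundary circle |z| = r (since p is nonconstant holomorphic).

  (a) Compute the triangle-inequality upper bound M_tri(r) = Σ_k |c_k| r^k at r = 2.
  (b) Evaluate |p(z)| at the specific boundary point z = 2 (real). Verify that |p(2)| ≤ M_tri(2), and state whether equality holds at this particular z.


Coefficients: c_0 = 4, c_1 = -1, c_2 = -4. Radius r = 2.
Part (a). Triangle bound: M_tri(r) = Σ_k |c_k| r^k
  = |4|·2^0 + |-1|·2^1 + |-4|·2^2
  = 4 + 2 + 16 = 22.
This bounds M(r) := max_{|z|=r} |p(z)| from above; equality holds iff all terms c_k z^k can be made to align in phase at a single z on |z|=r.
Part (b). At z = 2 (real, on the circle |z| = r):
  p(2) = (4)·2^0 + (-1)·2^1 + (-4)·2^2 = -14.
  |p(2)| = 14.
Check: |p(2)| = 14 ≤ 22 = M_tri(2). ✓ Equality does not hold at z = 2 (the coefficients have mixed signs, so the terms do not all align in phase there).

M_tri(2) = 22; |p(2)| = 14; equality at z=2: no.


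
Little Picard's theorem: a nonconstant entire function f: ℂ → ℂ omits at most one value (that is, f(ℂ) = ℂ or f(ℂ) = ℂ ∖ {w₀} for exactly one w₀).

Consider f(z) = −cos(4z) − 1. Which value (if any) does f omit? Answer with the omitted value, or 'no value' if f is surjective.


Little Picard bounds the complement of f(ℂ) to at most one point.
cos is entire and surjective onto ℂ: for every w ∈ ℂ, cos(ζ) = w has a solution ζ ∈ ℂ (e.g., via the complex inverse arccos). With ζ = 4z this gives z = ζ/(4). Then -1·cos(4z) takes every value in -1·ℂ = ℂ, and adding -1 is a bijection of ℂ. So f is surjective and omits no value. (Note: only on the real line is cos bounded by [−1, 1].)

Omitted value: no value.


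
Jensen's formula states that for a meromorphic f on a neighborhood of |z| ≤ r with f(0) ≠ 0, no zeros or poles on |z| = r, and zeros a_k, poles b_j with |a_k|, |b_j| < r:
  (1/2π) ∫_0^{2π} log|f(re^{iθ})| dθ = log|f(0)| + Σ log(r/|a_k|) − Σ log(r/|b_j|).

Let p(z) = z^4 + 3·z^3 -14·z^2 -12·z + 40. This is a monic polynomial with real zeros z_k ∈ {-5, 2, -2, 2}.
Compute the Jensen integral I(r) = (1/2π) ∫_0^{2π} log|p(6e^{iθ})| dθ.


Zeros: -5, -2, 2, 2; r = 6.
Inside |z| < r: -5, -2, 2, 2. Outside (|z| ≥ r): ∅.
p(0) = 40, so log|p(0)| = log(40) = 3.6889.
Apply Jensen: I(r) = log|p(0)| + Σ_k log(r/|z_k|), summed over zeros inside |z| < r.
  log(r/|z_k|) for z_k = -5: log(6/5) = 0.1823
  log(r/|z_k|) for z_k = 2: log(6/2) = 1.0986
  log(r/|z_k|) for z_k = -2: log(6/2) = 1.0986
  log(r/|z_k|) for z_k = 2: log(6/2) = 1.0986
Sum over inside zeros: 3.4782.
I(r) = log|p(0)| + (inside sum) = 3.6889 + 3.4782 = 7.1670.
Closed form (all zeros inside, monic): I(r) = n·log(r) = 4·log(6) = 7.1670. ✓

I(r) ≈ 7.1670.


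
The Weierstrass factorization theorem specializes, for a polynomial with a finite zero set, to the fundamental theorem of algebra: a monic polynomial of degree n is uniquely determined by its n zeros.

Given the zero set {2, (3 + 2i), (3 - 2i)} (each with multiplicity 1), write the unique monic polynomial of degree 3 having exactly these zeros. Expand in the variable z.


The polynomial is p(z) = ∏_{α ∈ S} (z − α), where S = {2, (3 + 2i), (3 - 2i)}.
Expanding the product yields: p(z) = z^3 -8·z^2 + 25·z -26.
Note conjugate pairs combine to real quadratics: (z − (3+2i))(z − (3−2i)) = z² − 6z + 13.
The resulting polynomial has degree 3 and real coefficients as required.

p(z) = z^3 -8·z^2 + 25·z -26.


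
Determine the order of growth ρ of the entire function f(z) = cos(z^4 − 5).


Write cos(w) = (e^{iw} ± e^{−iw})/(2 or 2i), so |cos(w)| ≤ e^{|w|}. With w = z^4 − 5, |w| ≤ 1r^4 + 5 on |z|=r, giving M(r) ≤ e^{1r^4 + 5} and ρ ≤ 4. For the lower bound, choose z on |z|=r with 1z^4 purely imaginary of modulus 1r^4; then |cos(z^4 − 5)| grows like e^{1r^4}/2, so ρ ≥ 4. Hence ρ = 4.
Therefore ρ = 4.

Order ρ = 4.


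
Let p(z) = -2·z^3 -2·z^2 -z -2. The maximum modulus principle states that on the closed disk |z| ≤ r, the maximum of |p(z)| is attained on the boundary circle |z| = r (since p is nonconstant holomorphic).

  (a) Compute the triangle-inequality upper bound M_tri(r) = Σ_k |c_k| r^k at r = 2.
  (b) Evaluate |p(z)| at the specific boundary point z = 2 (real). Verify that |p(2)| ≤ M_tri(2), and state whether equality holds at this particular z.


Coefficients: c_0 = -2, c_1 = -1, c_2 = -2, c_3 = -2. Radius r = 2.
Part (a). Triangle bound: M_tri(r) = Σ_k |c_k| r^k
  = |-2|·2^0 + |-1|·2^1 + |-2|·2^2 + |-2|·2^3
  = 2 + 2 + 8 + 16 = 28.
This bounds M(r) := max_{|z|=r} |p(z)| from above; equality holds iff all terms c_k z^k can be made to align in phase at a single z on |z|=r.
Part (b). At z = 2 (real, on the circle |z| = r):
  p(2) = (-2)·2^0 + (-1)·2^1 + (-2)·2^2 + (-2)·2^3 = -28.
  |p(2)| = 28.
Since all nonzero coefficients share the same sign, |p(2)| = 28 = M_tri(2); the triangle bound is attained at z = 2, so in fact M(r) = 28.

M_tri(2) = 28; |p(2)| = 28; equality at z=2: yes.


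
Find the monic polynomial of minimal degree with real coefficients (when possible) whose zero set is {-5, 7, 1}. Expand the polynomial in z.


The polynomial is p(z) = ∏_{α ∈ S} (z − α), where S = {-5, 7, 1}.
Expanding the product yields: p(z) = z^3 -3·z^2 -33·z + 35.
The resulting polynomial has degree 3 and real coefficients as required.

p(z) = z^3 -3·z^2 -33·z + 35.


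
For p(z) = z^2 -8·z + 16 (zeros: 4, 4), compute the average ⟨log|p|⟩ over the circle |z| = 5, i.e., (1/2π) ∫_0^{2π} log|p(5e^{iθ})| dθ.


Zeros: 4, 4; r = 5.
Inside |z| < r: 4, 4. Outside (|z| ≥ r): ∅.
p(0) = 16, so log|p(0)| = log(16) = 2.7726.
Apply Jensen: I(r) = log|p(0)| + Σ_k log(r/|z_k|), summed over zeros inside |z| < r.
  log(r/|z_k|) for z_k = 4: log(5/4) = 0.2231
  log(r/|z_k|) for z_k = 4: log(5/4) = 0.2231
Sum over inside zeros: 0.4463.
I(r) = log|p(0)| + (inside sum) = 2.7726 + 0.4463 = 3.2189.
Closed form (all zeros inside, monic): I(r) = n·log(r) = 2·log(5) = 3.2189. ✓

I(r) ≈ 3.2189.


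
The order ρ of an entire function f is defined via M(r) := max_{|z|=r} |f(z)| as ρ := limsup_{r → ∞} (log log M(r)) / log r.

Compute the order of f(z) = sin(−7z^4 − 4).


Write sin(w) = (e^{iw} ± e^{−iw})/(2 or 2i), so |sin(w)| ≤ e^{|w|}. With w = −7z^4 − 4, |w| ≤ 7r^4 + 4 on |z|=r, giving M(r) ≤ e^{7r^4 + 4} and ρ ≤ 4. For the lower bound, choose z on |z|=r with -7z^4 purely imaginary of modulus 7r^4; then |sin(−7z^4 − 4)| grows like e^{7r^4}/2, so ρ ≥ 4. Hence ρ = 4.
Therefore ρ = 4.

Order ρ = 4.


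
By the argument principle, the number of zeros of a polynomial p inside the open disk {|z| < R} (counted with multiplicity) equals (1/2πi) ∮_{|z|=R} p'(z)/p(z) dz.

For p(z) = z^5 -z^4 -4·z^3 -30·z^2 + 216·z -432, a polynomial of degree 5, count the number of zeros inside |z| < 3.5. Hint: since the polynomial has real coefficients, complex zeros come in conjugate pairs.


The zeros of p are: (-3 + 3i), (-3 - 3i), (2 + 2i), (2 - 2i), 3.
Their magnitudes are: 4.243, 4.243, 2.828, 2.828, 3.
Zeros with |z| < R = 3.5: (2 + 2i), (2 - 2i), 3.
Count = 3.
By the argument principle, (1/2πi) ∮_{|z|=R} p'(z)/p(z) dz equals exactly this count.

Number of zeros inside |z| < 3.5: 3.


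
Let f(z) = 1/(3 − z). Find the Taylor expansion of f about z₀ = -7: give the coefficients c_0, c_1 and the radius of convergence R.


Let w = z − z₀, so z = z₀ + w.
Then 3 − z = 3 − (z₀ + w) = (3 − z₀) − w = 10 − w.
f(z) = 1/(10 − w) = (1/(10)) · 1/(1 − w/(10)) = Σ_{n≥0} w^n / (10)^(n+1).
So c_n = 1/(10)^(n+1):
  c_0 = 1/(10)^1 = 1/10.
  c_1 = 1/(10)^2 = 1/100.
The series is valid for |w/d| < 1, i.e. |z − z₀| < |d|.
Radius of convergence: R = |3 − z₀| = |10| = 10 (distance from z₀ to the singularity z = 3).

c_0 = 1/10, c_1 = 1/100; R = 10.


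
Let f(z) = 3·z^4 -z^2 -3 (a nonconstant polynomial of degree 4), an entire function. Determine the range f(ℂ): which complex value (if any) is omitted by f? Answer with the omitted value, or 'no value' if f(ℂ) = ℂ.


Little Picard bounds the complement of f(ℂ) to at most one point.
For every w ∈ ℂ, the equation p(z) − w = 0 is a nonconstant polynomial in z and hence has at least one root by the fundamental theorem of algebra. So p is surjective onto ℂ, omitting no value.

Omitted value: no value.


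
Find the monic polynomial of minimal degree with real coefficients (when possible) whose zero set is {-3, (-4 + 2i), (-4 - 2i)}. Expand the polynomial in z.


The polynomial is p(z) = ∏_{α ∈ S} (z − α), where S = {-3, (-4 + 2i), (-4 - 2i)}.
Expanding the product yields: p(z) = z^3 + 11·z^2 + 44·z + 60.
Note conjugate pairs combine to real quadratics: (z − (-4+2i))(z − (-4−2i)) = z² + 8z + 20.
The resulting polynomial has degree 3 and real coefficients as required.

p(z) = z^3 + 11·z^2 + 44·z + 60.
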